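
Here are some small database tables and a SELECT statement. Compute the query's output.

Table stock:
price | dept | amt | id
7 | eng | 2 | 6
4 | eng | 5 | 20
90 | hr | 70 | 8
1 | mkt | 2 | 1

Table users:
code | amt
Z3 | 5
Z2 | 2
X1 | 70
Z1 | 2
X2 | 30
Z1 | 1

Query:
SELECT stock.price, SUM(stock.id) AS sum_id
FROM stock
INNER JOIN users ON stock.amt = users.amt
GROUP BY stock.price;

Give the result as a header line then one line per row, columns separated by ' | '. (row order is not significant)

== RESULT ==
stock.price | sum_id
7 | 12
4 | 20
90 | 8
1 | 2

Derivation:
After JOIN users (6 rows):
stock.price | stock.dept | stock.amt | stock.id | users.code | users.amt
7 | eng | 2 | 6 | Z2 | 2
7 | eng | 2 | 6 | Z1 | 2
4 | eng | 5 | 20 | Z3 | 5
90 | hr | 70 | 8 | X1 | 70
1 | mkt | 2 | 1 | Z2 | 2
1 | mkt | 2 | 1 | Z1 | 2
After GROUP BY (4 rows):
stock.price | sum_id
7 | 12
4 | 20
90 | 8
1 | 2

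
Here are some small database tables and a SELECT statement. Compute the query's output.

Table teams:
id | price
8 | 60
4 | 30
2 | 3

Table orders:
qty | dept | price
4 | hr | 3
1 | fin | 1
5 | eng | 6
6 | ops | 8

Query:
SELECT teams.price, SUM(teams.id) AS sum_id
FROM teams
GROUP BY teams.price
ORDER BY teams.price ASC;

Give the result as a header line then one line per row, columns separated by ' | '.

== RESULT ==
teams.price | sum_id
3 | 2
30 | 4
60 | 8

Derivation:
After GROUP BY (3 rows):
teams.price | sum_id
60 | 8
30 | 4
3 | 2
After ORDER BY (3 rows):
teams.price | sum_id
3 | 2
30 | 4
60 | 8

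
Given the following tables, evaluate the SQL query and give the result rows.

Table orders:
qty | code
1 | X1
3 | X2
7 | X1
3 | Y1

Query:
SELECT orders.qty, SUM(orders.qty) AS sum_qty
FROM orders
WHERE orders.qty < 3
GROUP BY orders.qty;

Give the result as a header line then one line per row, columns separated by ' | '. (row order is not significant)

After WHERE (1 rows):
orders.qty | orders.code
1 | X1
After GROUP BY (1 rows):
orders.qty | sum_qty
1 | 1

== RESULT ==
orders.qty | sum_qty
1 | 1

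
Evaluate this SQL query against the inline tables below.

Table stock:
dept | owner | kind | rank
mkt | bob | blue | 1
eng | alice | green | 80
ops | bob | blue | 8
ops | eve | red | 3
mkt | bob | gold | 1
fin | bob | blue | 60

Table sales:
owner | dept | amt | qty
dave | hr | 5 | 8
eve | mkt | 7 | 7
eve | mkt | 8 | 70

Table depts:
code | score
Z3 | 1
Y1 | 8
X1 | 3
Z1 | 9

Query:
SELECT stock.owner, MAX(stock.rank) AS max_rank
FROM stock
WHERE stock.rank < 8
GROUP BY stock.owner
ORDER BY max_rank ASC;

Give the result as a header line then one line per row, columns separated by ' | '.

After WHERE (3 rows):
stock.dept | stock.owner | stock.kind | stock.rank
mkt | bob | blue | 1
ops | eve | red | 3
mkt | bob | gold | 1
After GROUP BY (2 rows):
stock.owner | max_rank
bob | 1
eve | 3
After ORDER BY (2 rows):
stock.owner | max_rank
bob | 1
eve | 3

== RESULT ==
stock.owner | max_rank
bob | 1
eve | 3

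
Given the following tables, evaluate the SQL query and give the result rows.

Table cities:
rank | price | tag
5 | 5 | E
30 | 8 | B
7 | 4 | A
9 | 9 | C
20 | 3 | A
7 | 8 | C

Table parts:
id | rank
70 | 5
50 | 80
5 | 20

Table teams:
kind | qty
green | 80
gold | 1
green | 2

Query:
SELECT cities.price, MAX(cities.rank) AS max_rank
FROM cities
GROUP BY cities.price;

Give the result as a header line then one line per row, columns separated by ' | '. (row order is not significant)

After GROUP BY (5 rows):
cities.price | max_rank
5 | 5
8 | 30
4 | 7
9 | 9
3 | 20

== RESULT ==
cities.price | max_rank
5 | 5
8 | 30
4 | 7
9 | 9
3 | 20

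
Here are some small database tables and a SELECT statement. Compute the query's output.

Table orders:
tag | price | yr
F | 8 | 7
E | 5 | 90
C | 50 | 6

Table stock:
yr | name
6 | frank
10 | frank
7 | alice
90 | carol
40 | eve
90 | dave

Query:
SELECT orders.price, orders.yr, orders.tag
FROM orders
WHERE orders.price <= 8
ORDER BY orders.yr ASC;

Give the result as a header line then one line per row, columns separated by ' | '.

== RESULT ==
orders.price | orders.yr | orders.tag
8 | 7 | F
5 | 90 | E

Derivation:
After WHERE (2 rows):
orders.tag | orders.price | orders.yr
F | 8 | 7
E | 5 | 90
After SELECT (2 rows):
orders.price | orders.yr | orders.tag
8 | 7 | F
5 | 90 | E
After ORDER BY (2 rows):
orders.price | orders.yr | orders.tag
8 | 7 | F
5 | 90 | E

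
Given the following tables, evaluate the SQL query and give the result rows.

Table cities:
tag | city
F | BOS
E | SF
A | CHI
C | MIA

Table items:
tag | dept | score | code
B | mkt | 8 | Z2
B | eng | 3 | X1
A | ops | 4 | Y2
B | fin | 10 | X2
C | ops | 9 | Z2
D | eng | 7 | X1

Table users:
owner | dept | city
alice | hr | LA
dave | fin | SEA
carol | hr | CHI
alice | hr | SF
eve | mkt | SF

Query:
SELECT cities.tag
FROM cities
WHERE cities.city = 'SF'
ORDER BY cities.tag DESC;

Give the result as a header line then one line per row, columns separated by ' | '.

After WHERE (1 rows):
cities.tag | cities.city
E | SF
After SELECT (1 rows):
cities.tag
E
After ORDER BY (1 rows):
cities.tag
E

== RESULT ==
cities.tag
E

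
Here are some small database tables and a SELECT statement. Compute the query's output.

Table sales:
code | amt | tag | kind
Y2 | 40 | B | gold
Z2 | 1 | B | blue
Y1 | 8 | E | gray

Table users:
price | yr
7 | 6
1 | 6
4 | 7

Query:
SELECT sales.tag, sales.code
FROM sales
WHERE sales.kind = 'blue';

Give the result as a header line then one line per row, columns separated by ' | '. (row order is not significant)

== RESULT ==
sales.tag | sales.code
B | Z2

Derivation:
After WHERE (1 rows):
sales.code | sales.amt | sales.tag | sales.kind
Z2 | 1 | B | blue
After SELECT (1 rows):
sales.tag | sales.code
B | Z2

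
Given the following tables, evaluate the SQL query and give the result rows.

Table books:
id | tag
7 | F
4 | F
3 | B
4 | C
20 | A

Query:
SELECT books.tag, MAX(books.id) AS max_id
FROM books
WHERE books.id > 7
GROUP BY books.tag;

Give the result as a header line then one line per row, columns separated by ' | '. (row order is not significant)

After WHERE (1 rows):
books.id | books.tag
20 | A
After GROUP BY (1 rows):
books.tag | max_id
A | 20

== RESULT ==
books.tag | max_id
A | 20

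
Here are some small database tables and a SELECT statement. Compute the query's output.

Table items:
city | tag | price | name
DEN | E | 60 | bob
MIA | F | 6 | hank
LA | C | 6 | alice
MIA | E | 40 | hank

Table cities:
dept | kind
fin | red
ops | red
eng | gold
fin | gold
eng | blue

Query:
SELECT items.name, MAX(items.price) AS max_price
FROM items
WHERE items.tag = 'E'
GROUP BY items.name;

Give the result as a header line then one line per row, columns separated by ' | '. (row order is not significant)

After WHERE (2 rows):
items.city | items.tag | items.price | items.name
DEN | E | 60 | bob
MIA | E | 40 | hank
After GROUP BY (2 rows):
items.name | max_price
bob | 60
hank | 40

== RESULT ==
items.name | max_price
bob | 60
hank | 40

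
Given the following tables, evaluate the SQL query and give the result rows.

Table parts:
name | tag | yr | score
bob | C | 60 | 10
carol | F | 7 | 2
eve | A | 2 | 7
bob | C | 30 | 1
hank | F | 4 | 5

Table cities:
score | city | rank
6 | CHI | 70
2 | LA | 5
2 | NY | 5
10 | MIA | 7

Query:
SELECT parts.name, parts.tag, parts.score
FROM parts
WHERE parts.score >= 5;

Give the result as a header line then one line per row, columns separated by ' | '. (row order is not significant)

After WHERE (3 rows):
parts.name | parts.tag | parts.yr | parts.score
bob | C | 60 | 10
eve | A | 2 | 7
hank | F | 4 | 5
After SELECT (3 rows):
parts.name | parts.tag | parts.score
bob | C | 10
eve | A | 7
hank | F | 5

== RESULT ==
parts.name | parts.tag | parts.score
bob | C | 10
eve | A | 7
hank | F | 5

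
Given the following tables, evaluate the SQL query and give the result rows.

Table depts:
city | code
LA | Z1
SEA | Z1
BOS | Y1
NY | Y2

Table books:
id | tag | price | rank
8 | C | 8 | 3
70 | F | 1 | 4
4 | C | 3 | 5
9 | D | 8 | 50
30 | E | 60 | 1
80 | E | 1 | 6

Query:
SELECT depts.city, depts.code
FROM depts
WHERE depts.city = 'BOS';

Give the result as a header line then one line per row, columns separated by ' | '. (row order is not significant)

After WHERE (1 rows):
depts.city | depts.code
BOS | Y1
After SELECT (1 rows):
depts.city | depts.code
BOS | Y1

== RESULT ==
depts.city | depts.code
BOS | Y1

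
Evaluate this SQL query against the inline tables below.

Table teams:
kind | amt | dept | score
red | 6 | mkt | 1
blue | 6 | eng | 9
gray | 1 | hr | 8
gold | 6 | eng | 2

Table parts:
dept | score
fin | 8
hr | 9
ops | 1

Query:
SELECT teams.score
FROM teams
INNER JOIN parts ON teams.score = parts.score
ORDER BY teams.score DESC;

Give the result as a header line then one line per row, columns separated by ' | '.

After JOIN parts (3 rows):
teams.kind | teams.amt | teams.dept | teams.score | parts.dept | parts.score
red | 6 | mkt | 1 | ops | 1
blue | 6 | eng | 9 | hr | 9
gray | 1 | hr | 8 | fin | 8
After SELECT (3 rows):
teams.score
1
9
8
After ORDER BY (3 rows):
teams.score
9
8
1

== RESULT ==
teams.score
9
8
1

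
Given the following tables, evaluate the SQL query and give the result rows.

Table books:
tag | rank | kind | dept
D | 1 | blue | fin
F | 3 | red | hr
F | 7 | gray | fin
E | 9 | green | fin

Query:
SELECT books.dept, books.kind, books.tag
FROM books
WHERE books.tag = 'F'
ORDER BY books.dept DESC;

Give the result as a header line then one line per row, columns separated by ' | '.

After WHERE (2 rows):
books.tag | books.rank | books.kind | books.dept
F | 3 | red | hr
F | 7 | gray | fin
After SELECT (2 rows):
books.dept | books.kind | books.tag
hr | red | F
fin | gray | F
After ORDER BY (2 rows):
books.dept | books.kind | books.tag
hr | red | F
fin | gray | F

== RESULT ==
books.dept | books.kind | books.tag
hr | red | F
fin | gray | F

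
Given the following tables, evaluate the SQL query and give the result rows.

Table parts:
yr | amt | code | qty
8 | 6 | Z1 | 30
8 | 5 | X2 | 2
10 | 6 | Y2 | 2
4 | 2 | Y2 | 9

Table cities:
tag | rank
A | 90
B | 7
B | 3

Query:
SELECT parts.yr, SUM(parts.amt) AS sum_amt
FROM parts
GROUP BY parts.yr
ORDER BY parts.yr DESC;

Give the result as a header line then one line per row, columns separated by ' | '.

== RESULT ==
parts.yr | sum_amt
10 | 6
8 | 11
4 | 2

Derivation:
After GROUP BY (3 rows):
parts.yr | sum_amt
8 | 11
10 | 6
4 | 2
After ORDER BY (3 rows):
parts.yr | sum_amt
10 | 6
8 | 11
4 | 2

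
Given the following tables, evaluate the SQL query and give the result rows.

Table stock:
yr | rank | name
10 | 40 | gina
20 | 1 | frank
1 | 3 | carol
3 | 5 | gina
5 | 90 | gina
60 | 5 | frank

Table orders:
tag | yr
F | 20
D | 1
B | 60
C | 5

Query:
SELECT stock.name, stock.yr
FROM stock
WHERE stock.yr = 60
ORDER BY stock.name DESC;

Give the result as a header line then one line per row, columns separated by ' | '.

After WHERE (1 rows):
stock.yr | stock.rank | stock.name
60 | 5 | frank
After SELECT (1 rows):
stock.name | stock.yr
frank | 60
After ORDER BY (1 rows):
stock.name | stock.yr
frank | 60

== RESULT ==
stock.name | stock.yr
frank | 60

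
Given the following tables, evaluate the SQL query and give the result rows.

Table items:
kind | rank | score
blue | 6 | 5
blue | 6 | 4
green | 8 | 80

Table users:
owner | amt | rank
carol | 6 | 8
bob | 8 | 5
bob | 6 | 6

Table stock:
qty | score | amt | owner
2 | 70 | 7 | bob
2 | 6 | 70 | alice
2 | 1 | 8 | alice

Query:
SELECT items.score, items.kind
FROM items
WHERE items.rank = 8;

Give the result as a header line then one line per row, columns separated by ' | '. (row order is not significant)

After WHERE (1 rows):
items.kind | items.rank | items.score
green | 8 | 80
After SELECT (1 rows):
items.score | items.kind
80 | green

== RESULT ==
items.score | items.kind
80 | green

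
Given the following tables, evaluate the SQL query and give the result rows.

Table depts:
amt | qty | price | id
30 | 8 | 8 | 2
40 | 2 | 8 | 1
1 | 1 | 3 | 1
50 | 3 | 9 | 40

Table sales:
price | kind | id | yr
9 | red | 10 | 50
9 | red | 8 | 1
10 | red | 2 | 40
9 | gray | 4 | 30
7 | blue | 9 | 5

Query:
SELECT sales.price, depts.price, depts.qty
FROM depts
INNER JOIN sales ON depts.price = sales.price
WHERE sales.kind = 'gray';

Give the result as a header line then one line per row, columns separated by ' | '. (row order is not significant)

After JOIN sales (3 rows):
depts.amt | depts.qty | depts.price | depts.id | sales.price | sales.kind | sales.id | sales.yr
50 | 3 | 9 | 40 | 9 | red | 10 | 50
50 | 3 | 9 | 40 | 9 | red | 8 | 1
50 | 3 | 9 | 40 | 9 | gray | 4 | 30
After WHERE (1 rows):
depts.amt | depts.qty | depts.price | depts.id | sales.price | sales.kind | sales.id | sales.yr
50 | 3 | 9 | 40 | 9 | gray | 4 | 30
After SELECT (1 rows):
sales.price | depts.price | depts.qty
9 | 9 | 3

== RESULT ==
sales.price | depts.price | depts.qty
9 | 9 | 3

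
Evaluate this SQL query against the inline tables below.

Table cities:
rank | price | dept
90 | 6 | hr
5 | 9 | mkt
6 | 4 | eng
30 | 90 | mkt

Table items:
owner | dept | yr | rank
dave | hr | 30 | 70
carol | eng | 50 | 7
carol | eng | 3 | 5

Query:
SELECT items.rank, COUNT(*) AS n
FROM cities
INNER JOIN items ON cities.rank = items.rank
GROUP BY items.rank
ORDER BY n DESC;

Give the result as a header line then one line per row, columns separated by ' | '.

== RESULT ==
items.rank | n
5 | 1

Derivation:
After JOIN items (1 rows):
cities.rank | cities.price | cities.dept | items.owner | items.dept | items.yr | items.rank
5 | 9 | mkt | carol | eng | 3 | 5
After GROUP BY (1 rows):
items.rank | n
5 | 1
After ORDER BY (1 rows):
items.rank | n
5 | 1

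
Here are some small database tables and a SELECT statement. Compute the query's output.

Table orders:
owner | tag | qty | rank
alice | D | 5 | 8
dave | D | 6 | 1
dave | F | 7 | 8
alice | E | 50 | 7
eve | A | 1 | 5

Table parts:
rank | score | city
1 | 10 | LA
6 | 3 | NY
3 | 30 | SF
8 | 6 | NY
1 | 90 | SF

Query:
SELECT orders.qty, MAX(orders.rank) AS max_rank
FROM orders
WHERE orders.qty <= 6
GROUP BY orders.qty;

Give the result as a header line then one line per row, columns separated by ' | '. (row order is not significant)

== RESULT ==
orders.qty | max_rank
5 | 8
6 | 1
1 | 5

Derivation:
After WHERE (3 rows):
orders.owner | orders.tag | orders.qty | orders.rank
alice | D | 5 | 8
dave | D | 6 | 1
eve | A | 1 | 5
After GROUP BY (3 rows):
orders.qty | max_rank
5 | 8
6 | 1
1 | 5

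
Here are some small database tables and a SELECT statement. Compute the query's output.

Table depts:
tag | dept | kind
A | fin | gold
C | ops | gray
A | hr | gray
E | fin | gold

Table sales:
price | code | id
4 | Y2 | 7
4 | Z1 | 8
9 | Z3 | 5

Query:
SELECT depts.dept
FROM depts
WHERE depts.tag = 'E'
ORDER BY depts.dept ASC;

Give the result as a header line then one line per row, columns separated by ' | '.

After WHERE (1 rows):
depts.tag | depts.dept | depts.kind
E | fin | gold
After SELECT (1 rows):
depts.dept
fin
After ORDER BY (1 rows):
depts.dept
fin

== RESULT ==
depts.dept
fin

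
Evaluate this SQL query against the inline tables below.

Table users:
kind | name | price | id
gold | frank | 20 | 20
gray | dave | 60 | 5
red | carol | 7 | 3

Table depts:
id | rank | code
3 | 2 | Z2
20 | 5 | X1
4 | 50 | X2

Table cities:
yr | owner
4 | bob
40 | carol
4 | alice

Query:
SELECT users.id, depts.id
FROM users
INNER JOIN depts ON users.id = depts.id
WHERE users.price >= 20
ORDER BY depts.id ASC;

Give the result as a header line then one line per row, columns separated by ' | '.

== RESULT ==
users.id | depts.id
20 | 20

Derivation:
After JOIN depts (2 rows):
users.kind | users.name | users.price | users.id | depts.id | depts.rank | depts.code
gold | frank | 20 | 20 | 20 | 5 | X1
red | carol | 7 | 3 | 3 | 2 | Z2
After WHERE (1 rows):
users.kind | users.name | users.price | users.id | depts.id | depts.rank | depts.code
gold | frank | 20 | 20 | 20 | 5 | X1
After SELECT (1 rows):
users.id | depts.id
20 | 20
After ORDER BY (1 rows):
users.id | depts.id
20 | 20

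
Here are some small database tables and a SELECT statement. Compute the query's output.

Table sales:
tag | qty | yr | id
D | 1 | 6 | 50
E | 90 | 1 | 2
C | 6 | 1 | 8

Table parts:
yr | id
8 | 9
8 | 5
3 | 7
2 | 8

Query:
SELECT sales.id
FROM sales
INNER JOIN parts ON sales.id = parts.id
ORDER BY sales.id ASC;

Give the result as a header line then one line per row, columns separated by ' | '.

After JOIN parts (1 rows):
sales.tag | sales.qty | sales.yr | sales.id | parts.yr | parts.id
C | 6 | 1 | 8 | 2 | 8
After SELECT (1 rows):
sales.id
8
After ORDER BY (1 rows):
sales.id
8

== RESULT ==
sales.id
8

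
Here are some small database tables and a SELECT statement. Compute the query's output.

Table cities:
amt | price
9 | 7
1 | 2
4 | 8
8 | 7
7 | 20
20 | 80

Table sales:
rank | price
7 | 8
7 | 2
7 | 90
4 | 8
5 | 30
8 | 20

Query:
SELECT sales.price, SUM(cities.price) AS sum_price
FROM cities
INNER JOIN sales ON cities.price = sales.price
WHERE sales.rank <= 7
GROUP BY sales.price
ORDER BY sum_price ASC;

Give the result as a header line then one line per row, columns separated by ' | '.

== RESULT ==
sales.price | sum_price
2 | 2
8 | 16

Derivation:
After JOIN sales (4 rows):
cities.amt | cities.price | sales.rank | sales.price
1 | 2 | 7 | 2
4 | 8 | 7 | 8
4 | 8 | 4 | 8
7 | 20 | 8 | 20
After WHERE (3 rows):
cities.amt | cities.price | sales.rank | sales.price
1 | 2 | 7 | 2
4 | 8 | 7 | 8
4 | 8 | 4 | 8
After GROUP BY (2 rows):
sales.price | sum_price
2 | 2
8 | 16
After ORDER BY (2 rows):
sales.price | sum_price
2 | 2
8 | 16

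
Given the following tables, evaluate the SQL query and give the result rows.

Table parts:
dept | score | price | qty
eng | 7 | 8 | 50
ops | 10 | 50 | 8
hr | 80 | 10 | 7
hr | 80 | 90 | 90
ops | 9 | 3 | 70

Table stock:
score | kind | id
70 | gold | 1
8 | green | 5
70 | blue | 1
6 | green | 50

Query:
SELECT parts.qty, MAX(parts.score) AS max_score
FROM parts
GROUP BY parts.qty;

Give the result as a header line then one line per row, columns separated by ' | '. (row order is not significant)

== RESULT ==
parts.qty | max_score
50 | 7
8 | 10
7 | 80
90 | 80
70 | 9

Derivation:
After GROUP BY (5 rows):
parts.qty | max_score
50 | 7
8 | 10
7 | 80
90 | 80
70 | 9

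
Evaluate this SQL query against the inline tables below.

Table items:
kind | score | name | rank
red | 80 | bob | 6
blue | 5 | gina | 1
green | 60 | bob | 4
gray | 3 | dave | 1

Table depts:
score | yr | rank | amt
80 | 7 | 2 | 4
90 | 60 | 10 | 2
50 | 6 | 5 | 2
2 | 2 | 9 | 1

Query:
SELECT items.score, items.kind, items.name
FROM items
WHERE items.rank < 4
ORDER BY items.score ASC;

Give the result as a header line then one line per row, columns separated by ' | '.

== RESULT ==
items.score | items.kind | items.name
3 | gray | dave
5 | blue | gina

Derivation:
After WHERE (2 rows):
items.kind | items.score | items.name | items.rank
blue | 5 | gina | 1
gray | 3 | dave | 1
After SELECT (2 rows):
items.score | items.kind | items.name
5 | blue | gina
3 | gray | dave
After ORDER BY (2 rows):
items.score | items.kind | items.name
3 | gray | dave
5 | blue | gina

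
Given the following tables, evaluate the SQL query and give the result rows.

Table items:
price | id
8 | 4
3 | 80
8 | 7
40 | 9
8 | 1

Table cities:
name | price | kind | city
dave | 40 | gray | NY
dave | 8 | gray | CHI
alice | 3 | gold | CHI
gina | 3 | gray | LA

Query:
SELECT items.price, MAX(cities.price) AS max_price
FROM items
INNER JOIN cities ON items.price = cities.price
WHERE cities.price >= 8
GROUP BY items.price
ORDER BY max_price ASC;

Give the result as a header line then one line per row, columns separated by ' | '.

== RESULT ==
items.price | max_price
8 | 8
40 | 40

Derivation:
After JOIN cities (6 rows):
items.price | items.id | cities.name | cities.price | cities.kind | cities.city
8 | 4 | dave | 8 | gray | CHI
3 | 80 | alice | 3 | gold | CHI
3 | 80 | gina | 3 | gray | LA
8 | 7 | dave | 8 | gray | CHI
40 | 9 | dave | 40 | gray | NY
8 | 1 | dave | 8 | gray | CHI
After WHERE (4 rows):
items.price | items.id | cities.name | cities.price | cities.kind | cities.city
8 | 4 | dave | 8 | gray | CHI
8 | 7 | dave | 8 | gray | CHI
40 | 9 | dave | 40 | gray | NY
8 | 1 | dave | 8 | gray | CHI
After GROUP BY (2 rows):
items.price | max_price
8 | 8
40 | 40
After ORDER BY (2 rows):
items.price | max_price
8 | 8
40 | 40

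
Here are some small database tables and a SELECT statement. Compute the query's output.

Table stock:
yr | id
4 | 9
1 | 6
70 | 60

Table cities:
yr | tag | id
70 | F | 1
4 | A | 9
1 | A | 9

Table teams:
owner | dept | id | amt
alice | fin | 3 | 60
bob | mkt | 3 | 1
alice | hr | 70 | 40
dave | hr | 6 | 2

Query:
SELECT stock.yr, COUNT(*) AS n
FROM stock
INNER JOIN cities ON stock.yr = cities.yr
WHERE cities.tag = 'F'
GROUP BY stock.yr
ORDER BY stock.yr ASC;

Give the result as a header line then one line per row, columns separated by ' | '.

After JOIN cities (3 rows):
stock.yr | stock.id | cities.yr | cities.tag | cities.id
4 | 9 | 4 | A | 9
1 | 6 | 1 | A | 9
70 | 60 | 70 | F | 1
After WHERE (1 rows):
stock.yr | stock.id | cities.yr | cities.tag | cities.id
70 | 60 | 70 | F | 1
After GROUP BY (1 rows):
stock.yr | n
70 | 1
After ORDER BY (1 rows):
stock.yr | n
70 | 1

== RESULT ==
stock.yr | n
70 | 1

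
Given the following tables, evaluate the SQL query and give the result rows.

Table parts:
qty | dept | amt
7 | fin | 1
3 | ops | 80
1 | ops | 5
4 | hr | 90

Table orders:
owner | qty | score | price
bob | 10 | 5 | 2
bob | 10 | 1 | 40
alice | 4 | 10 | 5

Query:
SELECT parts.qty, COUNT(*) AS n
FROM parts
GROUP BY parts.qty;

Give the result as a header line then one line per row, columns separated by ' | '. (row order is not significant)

After GROUP BY (4 rows):
parts.qty | n
7 | 1
3 | 1
1 | 1
4 | 1

== RESULT ==
parts.qty | n
7 | 1
3 | 1
1 | 1
4 | 1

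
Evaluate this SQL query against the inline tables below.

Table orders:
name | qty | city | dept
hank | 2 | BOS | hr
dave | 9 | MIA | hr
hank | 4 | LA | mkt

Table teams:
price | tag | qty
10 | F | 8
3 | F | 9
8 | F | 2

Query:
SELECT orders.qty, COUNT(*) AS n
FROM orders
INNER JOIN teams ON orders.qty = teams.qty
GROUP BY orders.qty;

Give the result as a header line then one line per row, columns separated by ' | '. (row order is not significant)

== RESULT ==
orders.qty | n
2 | 1
9 | 1

Derivation:
After JOIN teams (2 rows):
orders.name | orders.qty | orders.city | orders.dept | teams.price | teams.tag | teams.qty
hank | 2 | BOS | hr | 8 | F | 2
dave | 9 | MIA | hr | 3 | F | 9
After GROUP BY (2 rows):
orders.qty | n
2 | 1
9 | 1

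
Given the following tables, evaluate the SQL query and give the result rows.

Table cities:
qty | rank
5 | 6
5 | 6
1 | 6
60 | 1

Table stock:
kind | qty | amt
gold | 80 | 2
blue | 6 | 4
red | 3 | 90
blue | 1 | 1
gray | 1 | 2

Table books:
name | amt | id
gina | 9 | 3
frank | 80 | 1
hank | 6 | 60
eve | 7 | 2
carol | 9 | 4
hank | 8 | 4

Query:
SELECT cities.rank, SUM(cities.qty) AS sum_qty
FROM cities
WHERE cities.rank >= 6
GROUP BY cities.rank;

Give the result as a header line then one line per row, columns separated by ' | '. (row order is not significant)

== RESULT ==
cities.rank | sum_qty
6 | 11

Derivation:
After WHERE (3 rows):
cities.qty | cities.rank
5 | 6
5 | 6
1 | 6
After GROUP BY (1 rows):
cities.rank | sum_qty
6 | 11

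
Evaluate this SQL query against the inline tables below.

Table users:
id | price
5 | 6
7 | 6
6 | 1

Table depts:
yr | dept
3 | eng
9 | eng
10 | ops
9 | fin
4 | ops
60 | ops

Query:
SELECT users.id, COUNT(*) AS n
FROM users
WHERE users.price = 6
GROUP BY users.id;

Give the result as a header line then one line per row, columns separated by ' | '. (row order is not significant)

== RESULT ==
users.id | n
5 | 1
7 | 1

Derivation:
After WHERE (2 rows):
users.id | users.price
5 | 6
7 | 6
After GROUP BY (2 rows):
users.id | n
5 | 1
7 | 1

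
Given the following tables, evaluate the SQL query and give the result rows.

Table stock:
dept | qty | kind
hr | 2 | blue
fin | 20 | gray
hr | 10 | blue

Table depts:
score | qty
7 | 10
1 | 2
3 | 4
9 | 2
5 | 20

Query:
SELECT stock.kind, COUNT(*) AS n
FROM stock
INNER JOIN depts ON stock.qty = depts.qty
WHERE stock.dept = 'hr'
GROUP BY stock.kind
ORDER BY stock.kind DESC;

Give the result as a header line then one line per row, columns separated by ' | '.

After JOIN depts (4 rows):
stock.dept | stock.qty | stock.kind | depts.score | depts.qty
hr | 2 | blue | 1 | 2
hr | 2 | blue | 9 | 2
fin | 20 | gray | 5 | 20
hr | 10 | blue | 7 | 10
After WHERE (3 rows):
stock.dept | stock.qty | stock.kind | depts.score | depts.qty
hr | 2 | blue | 1 | 2
hr | 2 | blue | 9 | 2
hr | 10 | blue | 7 | 10
After GROUP BY (1 rows):
stock.kind | n
blue | 3
After ORDER BY (1 rows):
stock.kind | n
blue | 3

== RESULT ==
stock.kind | n
blue | 3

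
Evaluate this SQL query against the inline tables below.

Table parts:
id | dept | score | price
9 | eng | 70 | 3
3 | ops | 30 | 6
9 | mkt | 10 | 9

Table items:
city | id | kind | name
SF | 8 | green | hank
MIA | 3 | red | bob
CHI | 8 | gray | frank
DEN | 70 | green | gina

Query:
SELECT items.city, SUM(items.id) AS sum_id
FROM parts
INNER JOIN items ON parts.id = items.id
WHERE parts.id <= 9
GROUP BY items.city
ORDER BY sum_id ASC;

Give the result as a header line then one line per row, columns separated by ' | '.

After JOIN items (1 rows):
parts.id | parts.dept | parts.score | parts.price | items.city | items.id | items.kind | items.name
3 | ops | 30 | 6 | MIA | 3 | red | bob
After WHERE (1 rows):
parts.id | parts.dept | parts.score | parts.price | items.city | items.id | items.kind | items.name
3 | ops | 30 | 6 | MIA | 3 | red | bob
After GROUP BY (1 rows):
items.city | sum_id
MIA | 3
After ORDER BY (1 rows):
items.city | sum_id
MIA | 3

== RESULT ==
items.city | sum_id
MIA | 3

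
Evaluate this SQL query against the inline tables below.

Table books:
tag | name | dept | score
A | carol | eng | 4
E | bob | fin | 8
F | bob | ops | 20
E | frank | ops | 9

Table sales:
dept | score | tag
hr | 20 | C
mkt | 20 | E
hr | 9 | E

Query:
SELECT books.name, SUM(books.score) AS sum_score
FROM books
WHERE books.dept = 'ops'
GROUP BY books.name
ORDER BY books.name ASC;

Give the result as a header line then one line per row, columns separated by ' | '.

After WHERE (2 rows):
books.tag | books.name | books.dept | books.score
F | bob | ops | 20
E | frank | ops | 9
After GROUP BY (2 rows):
books.name | sum_score
bob | 20
frank | 9
After ORDER BY (2 rows):
books.name | sum_score
bob | 20
frank | 9

== RESULT ==
books.name | sum_score
bob | 20
frank | 9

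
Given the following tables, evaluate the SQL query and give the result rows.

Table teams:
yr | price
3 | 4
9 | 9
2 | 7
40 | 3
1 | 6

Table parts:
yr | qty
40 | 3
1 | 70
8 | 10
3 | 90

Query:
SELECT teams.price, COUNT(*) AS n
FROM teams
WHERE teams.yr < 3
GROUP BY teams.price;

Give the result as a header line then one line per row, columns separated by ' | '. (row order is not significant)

After WHERE (2 rows):
teams.yr | teams.price
2 | 7
1 | 6
After GROUP BY (2 rows):
teams.price | n
7 | 1
6 | 1

== RESULT ==
teams.price | n
7 | 1
6 | 1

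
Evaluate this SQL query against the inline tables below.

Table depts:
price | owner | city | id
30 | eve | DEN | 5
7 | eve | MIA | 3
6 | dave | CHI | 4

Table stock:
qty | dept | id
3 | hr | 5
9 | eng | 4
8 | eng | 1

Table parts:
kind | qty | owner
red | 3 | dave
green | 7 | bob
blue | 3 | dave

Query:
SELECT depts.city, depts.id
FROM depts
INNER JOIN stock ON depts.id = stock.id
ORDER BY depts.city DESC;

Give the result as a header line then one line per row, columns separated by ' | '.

== RESULT ==
depts.city | depts.id
DEN | 5
CHI | 4

Derivation:
After JOIN stock (2 rows):
depts.price | depts.owner | depts.city | depts.id | stock.qty | stock.dept | stock.id
30 | eve | DEN | 5 | 3 | hr | 5
6 | dave | CHI | 4 | 9 | eng | 4
After SELECT (2 rows):
depts.city | depts.id
DEN | 5
CHI | 4
After ORDER BY (2 rows):
depts.city | depts.id
DEN | 5
CHI | 4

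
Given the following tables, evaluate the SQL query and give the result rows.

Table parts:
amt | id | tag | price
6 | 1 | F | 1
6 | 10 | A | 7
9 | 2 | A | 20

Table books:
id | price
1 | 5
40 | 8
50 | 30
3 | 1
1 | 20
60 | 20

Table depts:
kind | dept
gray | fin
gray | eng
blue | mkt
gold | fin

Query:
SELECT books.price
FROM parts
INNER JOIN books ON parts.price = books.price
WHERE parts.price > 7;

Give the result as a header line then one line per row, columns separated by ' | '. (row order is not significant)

== RESULT ==
books.price
20
20

Derivation:
After JOIN books (3 rows):
parts.amt | parts.id | parts.tag | parts.price | books.id | books.price
6 | 1 | F | 1 | 3 | 1
9 | 2 | A | 20 | 1 | 20
9 | 2 | A | 20 | 60 | 20
After WHERE (2 rows):
parts.amt | parts.id | parts.tag | parts.price | books.id | books.price
9 | 2 | A | 20 | 1 | 20
9 | 2 | A | 20 | 60 | 20
After SELECT (2 rows):
books.price
20
20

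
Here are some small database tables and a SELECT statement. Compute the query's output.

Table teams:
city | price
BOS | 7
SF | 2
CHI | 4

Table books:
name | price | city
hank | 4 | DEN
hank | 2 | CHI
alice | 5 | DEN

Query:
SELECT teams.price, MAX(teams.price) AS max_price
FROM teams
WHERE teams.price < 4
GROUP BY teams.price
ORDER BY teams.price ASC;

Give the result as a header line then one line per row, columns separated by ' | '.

== RESULT ==
teams.price | max_price
2 | 2

Derivation:
After WHERE (1 rows):
teams.city | teams.price
SF | 2
After GROUP BY (1 rows):
teams.price | max_price
2 | 2
After ORDER BY (1 rows):
teams.price | max_price
2 | 2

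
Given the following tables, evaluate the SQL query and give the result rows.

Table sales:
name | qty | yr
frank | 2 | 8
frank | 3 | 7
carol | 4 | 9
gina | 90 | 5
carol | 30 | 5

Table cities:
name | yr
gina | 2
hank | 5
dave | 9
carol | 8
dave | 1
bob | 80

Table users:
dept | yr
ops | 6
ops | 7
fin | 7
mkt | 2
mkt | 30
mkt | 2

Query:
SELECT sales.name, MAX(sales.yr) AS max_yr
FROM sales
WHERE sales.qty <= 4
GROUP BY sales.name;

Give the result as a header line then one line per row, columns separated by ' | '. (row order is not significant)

After WHERE (3 rows):
sales.name | sales.qty | sales.yr
frank | 2 | 8
frank | 3 | 7
carol | 4 | 9
After GROUP BY (2 rows):
sales.name | max_yr
frank | 8
carol | 9

== RESULT ==
sales.name | max_yr
frank | 8
carol | 9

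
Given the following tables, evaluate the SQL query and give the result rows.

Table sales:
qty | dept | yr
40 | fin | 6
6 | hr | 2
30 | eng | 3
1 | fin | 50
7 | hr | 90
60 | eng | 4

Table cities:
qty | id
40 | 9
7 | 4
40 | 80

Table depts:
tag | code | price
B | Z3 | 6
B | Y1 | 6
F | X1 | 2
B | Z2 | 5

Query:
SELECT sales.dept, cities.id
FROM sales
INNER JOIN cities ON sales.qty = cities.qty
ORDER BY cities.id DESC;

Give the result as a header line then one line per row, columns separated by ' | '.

After JOIN cities (3 rows):
sales.qty | sales.dept | sales.yr | cities.qty | cities.id
40 | fin | 6 | 40 | 9
40 | fin | 6 | 40 | 80
7 | hr | 90 | 7 | 4
After SELECT (3 rows):
sales.dept | cities.id
fin | 9
fin | 80
hr | 4
After ORDER BY (3 rows):
sales.dept | cities.id
fin | 80
fin | 9
hr | 4

== RESULT ==
sales.dept | cities.id
fin | 80
fin | 9
hr | 4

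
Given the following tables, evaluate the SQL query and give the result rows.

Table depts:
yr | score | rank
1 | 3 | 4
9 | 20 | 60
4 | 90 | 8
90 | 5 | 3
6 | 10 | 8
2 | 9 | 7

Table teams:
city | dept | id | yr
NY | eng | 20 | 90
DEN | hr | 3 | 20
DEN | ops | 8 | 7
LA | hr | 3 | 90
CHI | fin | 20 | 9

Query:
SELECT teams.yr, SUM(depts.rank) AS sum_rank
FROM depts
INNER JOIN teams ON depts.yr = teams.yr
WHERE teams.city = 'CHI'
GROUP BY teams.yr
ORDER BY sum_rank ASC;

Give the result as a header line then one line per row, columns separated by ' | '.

== RESULT ==
teams.yr | sum_rank
9 | 60

Derivation:
After JOIN teams (3 rows):
depts.yr | depts.score | depts.rank | teams.city | teams.dept | teams.id | teams.yr
9 | 20 | 60 | CHI | fin | 20 | 9
90 | 5 | 3 | NY | eng | 20 | 90
90 | 5 | 3 | LA | hr | 3 | 90
After WHERE (1 rows):
depts.yr | depts.score | depts.rank | teams.city | teams.dept | teams.id | teams.yr
9 | 20 | 60 | CHI | fin | 20 | 9
After GROUP BY (1 rows):
teams.yr | sum_rank
9 | 60
After ORDER BY (1 rows):
teams.yr | sum_rank
9 | 60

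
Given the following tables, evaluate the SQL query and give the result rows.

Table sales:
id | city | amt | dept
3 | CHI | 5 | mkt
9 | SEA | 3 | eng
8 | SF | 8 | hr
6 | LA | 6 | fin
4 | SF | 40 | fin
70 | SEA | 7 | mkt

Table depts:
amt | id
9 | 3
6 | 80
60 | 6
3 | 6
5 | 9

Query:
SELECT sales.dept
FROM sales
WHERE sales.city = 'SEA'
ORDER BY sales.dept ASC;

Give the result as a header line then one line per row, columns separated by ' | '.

== RESULT ==
sales.dept
eng
mkt

Derivation:
After WHERE (2 rows):
sales.id | sales.city | sales.amt | sales.dept
9 | SEA | 3 | eng
70 | SEA | 7 | mkt
After SELECT (2 rows):
sales.dept
eng
mkt
After ORDER BY (2 rows):
sales.dept
eng
mkt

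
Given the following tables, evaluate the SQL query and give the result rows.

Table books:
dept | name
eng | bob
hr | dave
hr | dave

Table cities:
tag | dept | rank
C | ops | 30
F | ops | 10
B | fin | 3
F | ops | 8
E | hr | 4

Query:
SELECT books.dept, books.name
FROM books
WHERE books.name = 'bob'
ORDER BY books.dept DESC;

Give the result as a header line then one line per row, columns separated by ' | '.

== RESULT ==
books.dept | books.name
eng | bob

Derivation:
After WHERE (1 rows):
books.dept | books.name
eng | bob
After SELECT (1 rows):
books.dept | books.name
eng | bob
After ORDER BY (1 rows):
books.dept | books.name
eng | bob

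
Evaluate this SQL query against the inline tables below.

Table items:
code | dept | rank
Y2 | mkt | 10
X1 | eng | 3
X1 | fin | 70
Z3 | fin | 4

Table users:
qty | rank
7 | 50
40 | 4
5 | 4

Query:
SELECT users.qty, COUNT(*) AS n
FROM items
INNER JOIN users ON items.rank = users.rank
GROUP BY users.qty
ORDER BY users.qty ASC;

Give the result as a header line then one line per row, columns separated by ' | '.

== RESULT ==
users.qty | n
5 | 1
40 | 1

Derivation:
After JOIN users (2 rows):
items.code | items.dept | items.rank | users.qty | users.rank
Z3 | fin | 4 | 40 | 4
Z3 | fin | 4 | 5 | 4
After GROUP BY (2 rows):
users.qty | n
40 | 1
5 | 1
After ORDER BY (2 rows):
users.qty | n
5 | 1
40 | 1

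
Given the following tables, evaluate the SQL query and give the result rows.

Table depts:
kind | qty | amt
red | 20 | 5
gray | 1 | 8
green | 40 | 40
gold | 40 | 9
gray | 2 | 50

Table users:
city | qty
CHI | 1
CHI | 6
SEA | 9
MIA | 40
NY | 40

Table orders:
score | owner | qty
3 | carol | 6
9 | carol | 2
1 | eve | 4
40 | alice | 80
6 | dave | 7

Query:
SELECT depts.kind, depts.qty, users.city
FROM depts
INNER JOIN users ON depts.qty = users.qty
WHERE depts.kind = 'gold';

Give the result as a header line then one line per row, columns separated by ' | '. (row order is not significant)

== RESULT ==
depts.kind | depts.qty | users.city
gold | 40 | MIA
gold | 40 | NY

Derivation:
After JOIN users (5 rows):
depts.kind | depts.qty | depts.amt | users.city | users.qty
gray | 1 | 8 | CHI | 1
green | 40 | 40 | MIA | 40
green | 40 | 40 | NY | 40
gold | 40 | 9 | MIA | 40
gold | 40 | 9 | NY | 40
After WHERE (2 rows):
depts.kind | depts.qty | depts.amt | users.city | users.qty
gold | 40 | 9 | MIA | 40
gold | 40 | 9 | NY | 40
After SELECT (2 rows):
depts.kind | depts.qty | users.city
gold | 40 | MIA
gold | 40 | NY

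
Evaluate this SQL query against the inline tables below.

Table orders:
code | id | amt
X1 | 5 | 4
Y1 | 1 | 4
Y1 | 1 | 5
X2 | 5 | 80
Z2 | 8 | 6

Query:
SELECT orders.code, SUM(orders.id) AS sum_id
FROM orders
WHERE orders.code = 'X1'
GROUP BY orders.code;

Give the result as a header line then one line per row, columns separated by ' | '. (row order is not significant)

== RESULT ==
orders.code | sum_id
X1 | 5

Derivation:
After WHERE (1 rows):
orders.code | orders.id | orders.amt
X1 | 5 | 4
After GROUP BY (1 rows):
orders.code | sum_id
X1 | 5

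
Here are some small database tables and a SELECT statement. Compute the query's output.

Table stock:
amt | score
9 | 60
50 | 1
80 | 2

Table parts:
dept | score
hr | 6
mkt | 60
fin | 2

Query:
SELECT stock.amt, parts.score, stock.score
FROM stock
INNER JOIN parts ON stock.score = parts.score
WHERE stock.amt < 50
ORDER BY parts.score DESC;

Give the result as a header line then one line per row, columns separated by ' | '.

After JOIN parts (2 rows):
stock.amt | stock.score | parts.dept | parts.score
9 | 60 | mkt | 60
80 | 2 | fin | 2
After WHERE (1 rows):
stock.amt | stock.score | parts.dept | parts.score
9 | 60 | mkt | 60
After SELECT (1 rows):
stock.amt | parts.score | stock.score
9 | 60 | 60
After ORDER BY (1 rows):
stock.amt | parts.score | stock.score
9 | 60 | 60

== RESULT ==
stock.amt | parts.score | stock.score
9 | 60 | 60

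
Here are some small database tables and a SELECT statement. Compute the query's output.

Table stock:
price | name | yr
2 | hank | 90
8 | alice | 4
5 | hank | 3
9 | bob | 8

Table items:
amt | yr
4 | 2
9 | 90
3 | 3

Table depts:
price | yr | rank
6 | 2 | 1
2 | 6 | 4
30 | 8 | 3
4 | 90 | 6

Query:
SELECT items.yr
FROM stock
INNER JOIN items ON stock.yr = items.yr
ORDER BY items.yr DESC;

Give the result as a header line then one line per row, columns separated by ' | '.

== RESULT ==
items.yr
90
3

Derivation:
After JOIN items (2 rows):
stock.price | stock.name | stock.yr | items.amt | items.yr
2 | hank | 90 | 9 | 90
5 | hank | 3 | 3 | 3
After SELECT (2 rows):
items.yr
90
3
After ORDER BY (2 rows):
items.yr
90
3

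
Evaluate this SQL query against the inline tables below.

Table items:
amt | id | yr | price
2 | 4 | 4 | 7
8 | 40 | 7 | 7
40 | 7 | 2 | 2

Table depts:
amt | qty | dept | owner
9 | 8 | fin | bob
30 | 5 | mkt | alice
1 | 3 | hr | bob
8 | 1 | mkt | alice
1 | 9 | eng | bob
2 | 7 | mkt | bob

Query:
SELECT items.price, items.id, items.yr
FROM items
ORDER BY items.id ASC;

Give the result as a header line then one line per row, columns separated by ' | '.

== RESULT ==
items.price | items.id | items.yr
7 | 4 | 4
2 | 7 | 2
7 | 40 | 7

Derivation:
After SELECT (3 rows):
items.price | items.id | items.yr
7 | 4 | 4
7 | 40 | 7
2 | 7 | 2
After ORDER BY (3 rows):
items.price | items.id | items.yr
7 | 4 | 4
2 | 7 | 2
7 | 40 | 7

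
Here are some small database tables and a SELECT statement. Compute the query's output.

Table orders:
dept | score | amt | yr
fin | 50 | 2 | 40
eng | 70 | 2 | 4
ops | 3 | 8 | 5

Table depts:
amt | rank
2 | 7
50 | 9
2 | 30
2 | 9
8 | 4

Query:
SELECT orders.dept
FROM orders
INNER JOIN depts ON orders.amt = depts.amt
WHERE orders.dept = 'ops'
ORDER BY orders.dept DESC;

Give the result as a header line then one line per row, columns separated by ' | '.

== RESULT ==
orders.dept
ops

Derivation:
After JOIN depts (7 rows):
orders.dept | orders.score | orders.amt | orders.yr | depts.amt | depts.rank
fin | 50 | 2 | 40 | 2 | 7
fin | 50 | 2 | 40 | 2 | 30
fin | 50 | 2 | 40 | 2 | 9
eng | 70 | 2 | 4 | 2 | 7
eng | 70 | 2 | 4 | 2 | 30
eng | 70 | 2 | 4 | 2 | 9
ops | 3 | 8 | 5 | 8 | 4
After WHERE (1 rows):
orders.dept | orders.score | orders.amt | orders.yr | depts.amt | depts.rank
ops | 3 | 8 | 5 | 8 | 4
After SELECT (1 rows):
orders.dept
ops
After ORDER BY (1 rows):
orders.dept
ops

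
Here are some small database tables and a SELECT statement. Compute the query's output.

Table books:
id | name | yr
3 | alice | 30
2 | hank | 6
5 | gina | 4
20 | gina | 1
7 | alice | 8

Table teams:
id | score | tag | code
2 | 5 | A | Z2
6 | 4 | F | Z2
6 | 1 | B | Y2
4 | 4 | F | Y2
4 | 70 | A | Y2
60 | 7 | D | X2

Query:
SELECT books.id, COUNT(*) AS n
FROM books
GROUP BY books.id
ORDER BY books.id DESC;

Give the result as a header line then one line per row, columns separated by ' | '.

After GROUP BY (5 rows):
books.id | n
3 | 1
2 | 1
5 | 1
20 | 1
7 | 1
After ORDER BY (5 rows):
books.id | n
20 | 1
7 | 1
5 | 1
3 | 1
2 | 1

== RESULT ==
books.id | n
20 | 1
7 | 1
5 | 1
3 | 1
2 | 1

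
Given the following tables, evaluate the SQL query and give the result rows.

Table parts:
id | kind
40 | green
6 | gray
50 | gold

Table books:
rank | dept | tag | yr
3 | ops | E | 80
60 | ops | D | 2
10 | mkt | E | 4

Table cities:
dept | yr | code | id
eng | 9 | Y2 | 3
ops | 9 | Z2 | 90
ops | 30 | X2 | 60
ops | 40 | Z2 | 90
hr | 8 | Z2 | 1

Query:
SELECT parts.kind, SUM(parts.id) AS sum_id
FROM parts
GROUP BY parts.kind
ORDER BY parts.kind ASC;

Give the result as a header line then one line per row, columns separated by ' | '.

After GROUP BY (3 rows):
parts.kind | sum_id
green | 40
gray | 6
gold | 50
After ORDER BY (3 rows):
parts.kind | sum_id
gold | 50
gray | 6
green | 40

== RESULT ==
parts.kind | sum_id
gold | 50
gray | 6
green | 40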